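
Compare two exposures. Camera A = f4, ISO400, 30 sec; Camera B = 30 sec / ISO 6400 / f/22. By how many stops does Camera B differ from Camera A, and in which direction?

1 stop darker

Aperture: f/4 → f/5.6 → f/8 → f/11 → f/16 → f/22 — 5 stops narrower (darker).
Shutter speed: unchanged.
ISO: 400 → 800 → 1600 → 3200 → 6400 — 4 stops raised (brighter).
Net: −5 +4 = −1 stop.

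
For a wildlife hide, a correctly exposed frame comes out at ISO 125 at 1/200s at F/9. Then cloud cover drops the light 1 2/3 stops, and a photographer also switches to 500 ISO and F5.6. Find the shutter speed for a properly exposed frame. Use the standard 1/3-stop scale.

Scene light: 1 2/3 stops darker.
ISO: 125 → 160 → 200 → 250 → 320 → 400 → 500 — 2 stops raised (brighter).
Aperture: f/9 → f/8 → f/7.1 → f/6.3 → f/5.6 — 1 1/3 stops opened up (brighter).
Net so far: 1 2/3 stops brighter. Shutter speed: 1/200 → 1/250 → 1/320 → 1/400 → 1/500 → 1/640.

1/640s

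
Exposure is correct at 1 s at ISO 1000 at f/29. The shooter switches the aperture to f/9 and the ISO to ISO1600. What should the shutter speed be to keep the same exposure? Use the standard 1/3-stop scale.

1/15s

Aperture: f/29 → f/25 → f/22 → f/20 → f/18 → f/16 → f/14 → f/13 → f/11 → f/10 → f/9 — 3 1/3 stops opened up (brighter).
ISO: 1000 → 1250 → 1600 — 2/3 stop higher (brighter).
Net change so far: 4 stops brighter. Offset with the shutter speed: 1 → 0.8 → 0.6 → 0.5 → 0.4 → 0.3 → 1/4 → 1/5 → 1/6 → 1/8 → 1/10 → 1/13 → 1/15.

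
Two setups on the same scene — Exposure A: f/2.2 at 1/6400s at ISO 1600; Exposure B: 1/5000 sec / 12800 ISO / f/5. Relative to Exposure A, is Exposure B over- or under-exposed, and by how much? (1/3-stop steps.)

1 stop brighter

Aperture: f/2.2 → f/2.5 → f/2.8 → f/3.2 → f/3.5 → f/4 → f/4.5 → f/5 — 2 1/3 stops smaller aperture (darker).
Shutter speed: 1/6400 → 1/5000 — 1/3 stop longer (brighter).
ISO: 1600 → 2000 → 2500 → 3200 → 4000 → 5000 → 6400 → 8000 → 10000 → 12800 — 3 stops higher (brighter).
Net: −2 1/3 +1/3 +3 = +1 stop.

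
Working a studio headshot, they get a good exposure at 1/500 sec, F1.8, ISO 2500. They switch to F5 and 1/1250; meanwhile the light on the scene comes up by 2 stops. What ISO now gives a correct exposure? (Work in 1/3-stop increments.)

ISO 12800

Scene light: 2 stops brighter.
Aperture: f/1.8 → f/2 → f/2.2 → f/2.5 → f/2.8 → f/3.2 → f/3.5 → f/4 → f/4.5 → f/5 — 3 stops stopped down (darker).
Shutter speed: 1/500 → 1/640 → 1/800 → 1/1000 → 1/1250 — 1 1/3 stops shorter (darker).
Net so far: 2 1/3 stops darker. ISO: 2500 → 3200 → 4000 → 5000 → 6400 → 8000 → 10000 → 12800.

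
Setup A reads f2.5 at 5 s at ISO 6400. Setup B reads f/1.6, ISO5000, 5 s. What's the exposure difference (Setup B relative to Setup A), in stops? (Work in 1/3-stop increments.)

1 stop brighter

Aperture: f/2.5 → f/2.2 → f/2 → f/1.8 → f/1.6 — 1 1/3 stops wider (brighter).
Shutter speed: unchanged.
ISO: 6400 → 5000 — 1/3 stop lower (darker).
Net: +1 1/3 −1/3 = +1 stop.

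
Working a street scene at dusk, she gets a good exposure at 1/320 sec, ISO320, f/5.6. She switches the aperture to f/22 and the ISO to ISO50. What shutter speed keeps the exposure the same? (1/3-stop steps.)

0.3 s

Aperture: f/5.6 → f/6.3 → f/7.1 → f/8 → f/9 → f/10 → f/11 → f/13 → f/14 → f/16 → f/18 → f/20 → f/22 — 4 stops smaller aperture (darker).
ISO: 320 → 250 → 200 → 160 → 125 → 100 → 80 → 64 → 50 — 2 2/3 stops dropped (darker).
Net change so far: 6 2/3 stops darker. Offset with the shutter speed: 1/320 → 1/250 → 1/200 → 1/160 → 1/125 → 1/100 → 1/80 → 1/60 → 1/50 → 1/40 → 1/30 → 1/25 → 1/20 → 1/15 → 1/13 → 1/10 → 1/8 → 1/6 → 1/5 → 1/4 → 0.3.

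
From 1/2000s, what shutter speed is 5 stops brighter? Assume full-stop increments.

Shutter speed: 1/2000 → 1/1000 → 1/500 → 1/250 → 1/125 → 1/60 — 5 stops longer (brighter).

1/60s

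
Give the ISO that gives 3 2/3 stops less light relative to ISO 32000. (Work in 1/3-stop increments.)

ISO 2500

ISO: 32000 → 25600 → 20000 → 16000 → 12800 → 10000 → 8000 → 6400 → 5000 → 4000 → 3200 → 2500 — 3 2/3 stops lower (darker).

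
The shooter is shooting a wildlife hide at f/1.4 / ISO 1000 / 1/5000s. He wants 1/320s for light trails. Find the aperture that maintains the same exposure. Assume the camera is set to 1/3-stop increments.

Shutter speed: 1/5000 → 1/4000 → 1/3200 → 1/2500 → 1/2000 → 1/1600 → 1/1250 → 1/1000 → 1/800 → 1/640 → 1/500 → 1/400 → 1/320 — 4 stops slower (brighter).
Need 4 stops darker from the aperture: f/1.4 → f/1.6 → f/1.8 → f/2 → f/2.2 → f/2.5 → f/2.8 → f/3.2 → f/3.5 → f/4 → f/4.5 → f/5 → f/5.6.

f/5.6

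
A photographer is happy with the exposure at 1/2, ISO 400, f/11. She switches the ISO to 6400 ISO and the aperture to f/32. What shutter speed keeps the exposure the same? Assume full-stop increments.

ISO: 400 → 800 → 1600 → 3200 → 6400 — 4 stops higher (brighter).
Aperture: f/11 → f/16 → f/22 → f/32 — 3 stops smaller aperture (darker).
Net change so far: 1 stop brighter. Offset with the shutter speed: 1/2 → 1/4.

1/4s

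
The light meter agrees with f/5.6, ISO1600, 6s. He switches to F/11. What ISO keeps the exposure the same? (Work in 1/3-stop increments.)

ISO 6400

Aperture: f/5.6 → f/6.3 → f/7.1 → f/8 → f/9 → f/10 → f/11 — 2 stops smaller aperture (darker).
Need 2 stops brighter from the ISO: 1600 → 2000 → 2500 → 3200 → 4000 → 5000 → 6400.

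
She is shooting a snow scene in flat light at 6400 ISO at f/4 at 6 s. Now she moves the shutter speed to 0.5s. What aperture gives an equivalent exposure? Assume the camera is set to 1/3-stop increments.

f/1.1

Shutter speed: 6 → 5 → 4 → 3.2 → 2.5 → 2 → 1.6 → 1.3 → 1 → 0.8 → 0.6 → 0.5 — 3 2/3 stops faster (darker).
Need 3 2/3 stops brighter from the aperture: f/4 → f/3.5 → f/3.2 → f/2.8 → f/2.5 → f/2.2 → f/2 → f/1.8 → f/1.6 → f/1.4 → f/1.2 → f/1.1.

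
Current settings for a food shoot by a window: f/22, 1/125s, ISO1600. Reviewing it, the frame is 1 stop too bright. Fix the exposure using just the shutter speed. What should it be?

Overexposed by 1 stop → need 1 stop darker.
Shutter speed: 1/125 → 1/250.

1/250s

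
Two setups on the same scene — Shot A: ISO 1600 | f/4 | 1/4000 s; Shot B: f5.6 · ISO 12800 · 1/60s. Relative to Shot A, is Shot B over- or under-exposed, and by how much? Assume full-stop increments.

8 stops brighter

Aperture: f/4 → f/5.6 — 1 stop smaller aperture (darker).
Shutter speed: 1/4000 → 1/2000 → 1/1000 → 1/500 → 1/250 → 1/125 → 1/60 — 6 stops slower (brighter).
ISO: 1600 → 3200 → 6400 → 12800 — 3 stops raised (brighter).
Net: −1 +6 +3 = +8 stops.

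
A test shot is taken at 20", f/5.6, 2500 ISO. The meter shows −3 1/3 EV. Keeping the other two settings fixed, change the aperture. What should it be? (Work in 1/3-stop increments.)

Underexposed by 3 1/3 stops → need 3 1/3 stops brighter.
Aperture: f/5.6 → f/5 → f/4.5 → f/4 → f/3.5 → f/3.2 → f/2.8 → f/2.5 → f/2.2 → f/2 → f/1.8.

f/1.8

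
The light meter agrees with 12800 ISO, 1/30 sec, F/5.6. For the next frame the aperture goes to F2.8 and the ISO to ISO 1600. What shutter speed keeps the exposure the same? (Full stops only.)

Aperture: f/5.6 → f/4 → f/2.8 — 2 stops larger aperture (brighter).
ISO: 12800 → 6400 → 3200 → 1600 — 3 stops lower (darker).
Net change so far: 1 stop darker. Offset with the shutter speed: 1/30 → 1/15.

1/15s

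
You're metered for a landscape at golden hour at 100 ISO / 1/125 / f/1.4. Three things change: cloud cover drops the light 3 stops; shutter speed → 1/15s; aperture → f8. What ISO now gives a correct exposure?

ISO 3200

Scene light: 3 stops darker.
Shutter speed: 1/125 → 1/60 → 1/30 → 1/15 — 3 stops longer (brighter).
Aperture: f/1.4 → f/2 → f/2.8 → f/4 → f/5.6 → f/8 — 5 stops smaller aperture (darker).
Net so far: 5 stops darker. ISO: 100 → 200 → 400 → 800 → 1600 → 3200.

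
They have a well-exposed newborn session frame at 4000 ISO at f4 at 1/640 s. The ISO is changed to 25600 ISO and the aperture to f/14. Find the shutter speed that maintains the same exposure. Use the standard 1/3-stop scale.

ISO: 4000 → 5000 → 6400 → 8000 → 10000 → 12800 → 16000 → 20000 → 25600 — 2 2/3 stops higher (brighter).
Aperture: f/4 → f/4.5 → f/5 → f/5.6 → f/6.3 → f/7.1 → f/8 → f/9 → f/10 → f/11 → f/13 → f/14 — 3 2/3 stops smaller aperture (darker).
Net change so far: 1 stop darker. Offset with the shutter speed: 1/640 → 1/500 → 1/400 → 1/320.

1/320s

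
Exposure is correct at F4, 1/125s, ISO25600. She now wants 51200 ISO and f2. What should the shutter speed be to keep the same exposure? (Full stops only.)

1/1000s

ISO: 25600 → 51200 — 1 stop raised (brighter).
Aperture: f/4 → f/2.8 → f/2 — 2 stops opened up (brighter).
Net change so far: 3 stops brighter. Offset with the shutter speed: 1/125 → 1/250 → 1/500 → 1/1000.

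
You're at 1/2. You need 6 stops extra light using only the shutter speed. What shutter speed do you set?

30 s

Shutter speed: 1/2 → 1 → 2 → 4 → 8 → 15 → 30 — 6 stops longer (brighter).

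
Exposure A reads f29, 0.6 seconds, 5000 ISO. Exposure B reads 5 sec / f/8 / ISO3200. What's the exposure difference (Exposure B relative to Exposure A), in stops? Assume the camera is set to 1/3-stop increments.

6 stops brighter

Aperture: f/29 → f/25 → f/22 → f/20 → f/18 → f/16 → f/14 → f/13 → f/11 → f/10 → f/9 → f/8 — 3 2/3 stops wider (brighter).
Shutter speed: 0.6 → 0.8 → 1 → 1.3 → 1.6 → 2 → 2.5 → 3.2 → 4 → 5 — 3 stops longer (brighter).
ISO: 5000 → 4000 → 3200 — 2/3 stop lower (darker).
Net: +3 2/3 +3 −2/3 = +6 stops.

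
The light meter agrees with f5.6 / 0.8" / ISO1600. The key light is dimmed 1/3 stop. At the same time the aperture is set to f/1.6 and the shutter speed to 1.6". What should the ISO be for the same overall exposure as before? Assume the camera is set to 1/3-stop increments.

ISO 80

Scene light: 1/3 stop darker.
Aperture: f/5.6 → f/5 → f/4.5 → f/4 → f/3.5 → f/3.2 → f/2.8 → f/2.5 → f/2.2 → f/2 → f/1.8 → f/1.6 — 3 2/3 stops opened up (brighter).
Shutter speed: 0.8 → 1 → 1.3 → 1.6 — 1 stop slower (brighter).
Net so far: 4 1/3 stops brighter. ISO: 1600 → 1250 → 1000 → 800 → 640 → 500 → 400 → 320 → 250 → 200 → 160 → 125 → 100 → 80.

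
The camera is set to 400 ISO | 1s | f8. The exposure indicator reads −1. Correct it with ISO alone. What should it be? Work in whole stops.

ISO 800

Underexposed by 1 stop → need 1 stop brighter.
ISO: 400 → 800.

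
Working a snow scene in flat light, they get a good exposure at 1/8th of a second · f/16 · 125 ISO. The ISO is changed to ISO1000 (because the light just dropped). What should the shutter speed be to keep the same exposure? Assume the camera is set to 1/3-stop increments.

1/60s

ISO: 125 → 160 → 200 → 250 → 320 → 400 → 500 → 640 → 800 → 1000 — 3 stops higher (brighter).
Need 3 stops darker from the shutter speed: 1/8 → 1/10 → 1/13 → 1/15 → 1/20 → 1/25 → 1/30 → 1/40 → 1/50 → 1/60.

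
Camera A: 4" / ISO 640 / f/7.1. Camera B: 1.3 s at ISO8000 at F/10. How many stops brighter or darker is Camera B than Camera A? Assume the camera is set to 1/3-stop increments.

1 stop brighter

Aperture: f/7.1 → f/8 → f/9 → f/10 — 1 stop narrower (darker).
Shutter speed: 4 → 3.2 → 2.5 → 2 → 1.6 → 1.3 — 1 2/3 stops shorter (darker).
ISO: 640 → 800 → 1000 → 1250 → 1600 → 2000 → 2500 → 3200 → 4000 → 5000 → 6400 → 8000 — 3 2/3 stops raised (brighter).
Net: −1 −1 2/3 +3 2/3 = +1 stop.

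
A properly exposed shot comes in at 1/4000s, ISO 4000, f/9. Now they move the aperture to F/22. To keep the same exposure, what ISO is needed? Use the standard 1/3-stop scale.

Aperture: f/9 → f/10 → f/11 → f/13 → f/14 → f/16 → f/18 → f/20 → f/22 — 2 2/3 stops smaller aperture (darker).
Need 2 2/3 stops brighter from the ISO: 4000 → 5000 → 6400 → 8000 → 10000 → 12800 → 16000 → 20000 → 25600.

ISO 25600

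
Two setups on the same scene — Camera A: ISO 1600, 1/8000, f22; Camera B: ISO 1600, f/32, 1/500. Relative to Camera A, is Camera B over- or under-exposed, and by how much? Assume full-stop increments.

Aperture: f/22 → f/32 — 1 stop narrower (darker).
Shutter speed: 1/8000 → 1/4000 → 1/2000 → 1/1000 → 1/500 — 4 stops slower (brighter).
ISO: unchanged.
Net: −1 +4 = +3 stops.

3 stops brighter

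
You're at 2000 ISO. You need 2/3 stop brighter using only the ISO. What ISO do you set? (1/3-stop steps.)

ISO 3200

ISO: 2000 → 2500 → 3200 — 2/3 stop raised (brighter).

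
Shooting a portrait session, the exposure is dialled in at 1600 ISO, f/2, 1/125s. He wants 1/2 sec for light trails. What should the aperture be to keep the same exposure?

Shutter speed: 1/125 → 1/60 → 1/30 → 1/15 → 1/8 → 1/4 → 1/2 — 6 stops longer (brighter).
Need 6 stops darker from the aperture: f/2 → f/2.8 → f/4 → f/5.6 → f/8 → f/11 → f/16.

f/16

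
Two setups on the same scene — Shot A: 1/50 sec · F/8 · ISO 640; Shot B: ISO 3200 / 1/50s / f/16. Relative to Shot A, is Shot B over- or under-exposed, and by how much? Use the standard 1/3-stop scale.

Aperture: f/8 → f/9 → f/10 → f/11 → f/13 → f/14 → f/16 — 2 stops stopped down (darker).
Shutter speed: unchanged.
ISO: 640 → 800 → 1000 → 1250 → 1600 → 2000 → 2500 → 3200 — 2 1/3 stops higher (brighter).
Net: −2 +2 1/3 = +1/3 stops.

1/3 stop brighter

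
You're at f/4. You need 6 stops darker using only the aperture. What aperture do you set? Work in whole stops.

f/32

Aperture: f/4 → f/5.6 → f/8 → f/11 → f/16 → f/22 → f/32 — 6 stops smaller aperture (darker).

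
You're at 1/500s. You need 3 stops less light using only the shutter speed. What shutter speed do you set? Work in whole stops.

1/4000s

Shutter speed: 1/500 → 1/1000 → 1/2000 → 1/4000 — 3 stops faster (darker).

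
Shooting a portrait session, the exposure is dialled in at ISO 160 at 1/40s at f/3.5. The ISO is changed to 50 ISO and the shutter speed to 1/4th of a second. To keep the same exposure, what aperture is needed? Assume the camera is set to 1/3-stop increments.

f/6.3

ISO: 160 → 125 → 100 → 80 → 64 → 50 — 1 2/3 stops lower (darker).
Shutter speed: 1/40 → 1/30 → 1/25 → 1/20 → 1/15 → 1/13 → 1/10 → 1/8 → 1/6 → 1/5 → 1/4 — 3 1/3 stops slower (brighter).
Net change so far: 1 2/3 stops brighter. Offset with the aperture: f/3.5 → f/4 → f/4.5 → f/5 → f/5.6 → f/6.3.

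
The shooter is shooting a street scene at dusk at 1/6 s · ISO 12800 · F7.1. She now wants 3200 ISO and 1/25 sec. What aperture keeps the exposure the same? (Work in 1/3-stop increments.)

ISO: 12800 → 10000 → 8000 → 6400 → 5000 → 4000 → 3200 — 2 stops lower (darker).
Shutter speed: 1/6 → 1/8 → 1/10 → 1/13 → 1/15 → 1/20 → 1/25 — 2 stops shorter (darker).
Net change so far: 4 stops darker. Offset with the aperture: f/7.1 → f/6.3 → f/5.6 → f/5 → f/4.5 → f/4 → f/3.5 → f/3.2 → f/2.8 → f/2.5 → f/2.2 → f/2 → f/1.8.

f/1.8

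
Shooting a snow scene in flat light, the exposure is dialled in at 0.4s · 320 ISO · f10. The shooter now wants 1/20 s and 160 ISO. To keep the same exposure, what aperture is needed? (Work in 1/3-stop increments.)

f/2.5

Shutter speed: 0.4 → 0.3 → 1/4 → 1/5 → 1/6 → 1/8 → 1/10 → 1/13 → 1/15 → 1/20 — 3 stops faster (darker).
ISO: 320 → 250 → 200 → 160 — 1 stop dropped (darker).
Net change so far: 4 stops darker. Offset with the aperture: f/10 → f/9 → f/8 → f/7.1 → f/6.3 → f/5.6 → f/5 → f/4.5 → f/4 → f/3.5 → f/3.2 → f/2.8 → f/2.5.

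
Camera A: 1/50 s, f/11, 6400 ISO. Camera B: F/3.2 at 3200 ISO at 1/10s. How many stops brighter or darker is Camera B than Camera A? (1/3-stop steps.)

5 stops brighter

Aperture: f/11 → f/10 → f/9 → f/8 → f/7.1 → f/6.3 → f/5.6 → f/5 → f/4.5 → f/4 → f/3.5 → f/3.2 — 3 2/3 stops larger aperture (brighter).
Shutter speed: 1/50 → 1/40 → 1/30 → 1/25 → 1/20 → 1/15 → 1/13 → 1/10 — 2 1/3 stops slower (brighter).
ISO: 6400 → 5000 → 4000 → 3200 — 1 stop lower (darker).
Net: +3 2/3 +2 1/3 −1 = +5 stops.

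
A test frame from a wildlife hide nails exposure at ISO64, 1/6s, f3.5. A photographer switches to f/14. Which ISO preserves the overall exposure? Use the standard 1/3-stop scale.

Aperture: f/3.5 → f/4 → f/4.5 → f/5 → f/5.6 → f/6.3 → f/7.1 → f/8 → f/9 → f/10 → f/11 → f/13 → f/14 — 4 stops smaller aperture (darker).
Need 4 stops brighter from the ISO: 64 → 80 → 100 → 125 → 160 → 200 → 250 → 320 → 400 → 500 → 640 → 800 → 1000.

ISO 1000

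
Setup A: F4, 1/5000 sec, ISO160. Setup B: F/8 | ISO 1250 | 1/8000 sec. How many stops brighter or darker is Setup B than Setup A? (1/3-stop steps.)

1/3 stop brighter

Aperture: f/4 → f/4.5 → f/5 → f/5.6 → f/6.3 → f/7.1 → f/8 — 2 stops smaller aperture (darker).
Shutter speed: 1/5000 → 1/6400 → 1/8000 — 2/3 stop faster (darker).
ISO: 160 → 200 → 250 → 320 → 400 → 500 → 640 → 800 → 1000 → 1250 — 3 stops raised (brighter).
Net: −2 −2/3 +3 = +1/3 stops.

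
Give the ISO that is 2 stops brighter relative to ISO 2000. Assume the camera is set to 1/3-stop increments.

ISO 8000

ISO: 2000 → 2500 → 3200 → 4000 → 5000 → 6400 → 8000 — 2 stops raised (brighter).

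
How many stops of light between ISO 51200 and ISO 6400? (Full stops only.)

51200 → 25600 → 12800 → 6400 — count the steps: 3 stops.

3 stops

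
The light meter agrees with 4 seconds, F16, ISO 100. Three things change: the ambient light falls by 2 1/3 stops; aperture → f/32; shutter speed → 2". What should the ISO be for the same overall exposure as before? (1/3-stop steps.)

Scene light: 2 1/3 stops darker.
Aperture: f/16 → f/18 → f/20 → f/22 → f/25 → f/29 → f/32 — 2 stops smaller aperture (darker).
Shutter speed: 4 → 3.2 → 2.5 → 2 — 1 stop faster (darker).
Net so far: 5 1/3 stops darker. ISO: 100 → 125 → 160 → 200 → 250 → 320 → 400 → 500 → 640 → 800 → 1000 → 1250 → 1600 → 2000 → 2500 → 3200 → 4000.

ISO 4000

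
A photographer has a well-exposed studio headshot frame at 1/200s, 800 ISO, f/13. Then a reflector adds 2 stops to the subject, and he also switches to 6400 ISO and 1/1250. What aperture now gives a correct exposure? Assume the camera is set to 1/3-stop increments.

Scene light: 2 stops brighter.
ISO: 800 → 1000 → 1250 → 1600 → 2000 → 2500 → 3200 → 4000 → 5000 → 6400 — 3 stops raised (brighter).
Shutter speed: 1/200 → 1/250 → 1/320 → 1/400 → 1/500 → 1/640 → 1/800 → 1/1000 → 1/1250 — 2 2/3 stops faster (darker).
Net so far: 2 1/3 stops brighter. Aperture: f/13 → f/14 → f/16 → f/18 → f/20 → f/22 → f/25 → f/29.

f/29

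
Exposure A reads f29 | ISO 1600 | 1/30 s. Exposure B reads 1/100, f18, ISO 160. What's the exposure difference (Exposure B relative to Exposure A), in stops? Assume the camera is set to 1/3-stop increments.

3 2/3 stops darker

Aperture: f/29 → f/25 → f/22 → f/20 → f/18 — 1 1/3 stops opened up (brighter).
Shutter speed: 1/30 → 1/40 → 1/50 → 1/60 → 1/80 → 1/100 — 1 2/3 stops faster (darker).
ISO: 1600 → 1250 → 1000 → 800 → 640 → 500 → 400 → 320 → 250 → 200 → 160 — 3 1/3 stops dropped (darker).
Net: +1 1/3 −1 2/3 −3 1/3 = −3 2/3 stops.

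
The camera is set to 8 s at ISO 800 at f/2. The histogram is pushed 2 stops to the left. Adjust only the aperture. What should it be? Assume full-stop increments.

f/1.0

Underexposed by 2 stops → need 2 stops brighter.
Aperture: f/2 → f/1.4 → f/1.0.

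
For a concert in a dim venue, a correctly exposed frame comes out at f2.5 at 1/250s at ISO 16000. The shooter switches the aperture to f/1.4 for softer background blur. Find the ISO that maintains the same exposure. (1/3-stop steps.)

Aperture: f/2.5 → f/2.2 → f/2 → f/1.8 → f/1.6 → f/1.4 — 1 2/3 stops larger aperture (brighter).
Need 1 2/3 stops darker from the ISO: 16000 → 12800 → 10000 → 8000 → 6400 → 5000.

ISO 5000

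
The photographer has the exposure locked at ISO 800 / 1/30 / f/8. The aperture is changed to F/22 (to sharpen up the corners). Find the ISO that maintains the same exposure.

Aperture: f/8 → f/11 → f/16 → f/22 — 3 stops stopped down (darker).
Need 3 stops brighter from the ISO: 800 → 1600 → 3200 → 6400.

ISO 6400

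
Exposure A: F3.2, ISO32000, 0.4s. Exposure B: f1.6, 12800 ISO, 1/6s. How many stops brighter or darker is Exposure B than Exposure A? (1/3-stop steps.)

2/3 stop darker

Aperture: f/3.2 → f/2.8 → f/2.5 → f/2.2 → f/2 → f/1.8 → f/1.6 — 2 stops opened up (brighter).
Shutter speed: 0.4 → 0.3 → 1/4 → 1/5 → 1/6 — 1 1/3 stops faster (darker).
ISO: 32000 → 25600 → 20000 → 16000 → 12800 — 1 1/3 stops lower (darker).
Net: +2 −1 1/3 −1 1/3 = −2/3 stops.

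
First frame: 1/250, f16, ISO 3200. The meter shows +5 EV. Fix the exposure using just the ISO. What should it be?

Overexposed by 5 stops → need 5 stops darker.
ISO: 3200 → 1600 → 800 → 400 → 200 → 100.

ISO 100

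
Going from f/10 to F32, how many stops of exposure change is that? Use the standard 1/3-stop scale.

f/10 → f/11 → f/13 → f/14 → f/16 → f/18 → f/20 → f/22 → f/25 → f/29 → f/32 — count the steps: 10 third-stops = 3 1/3 stops.

3 1/3 stops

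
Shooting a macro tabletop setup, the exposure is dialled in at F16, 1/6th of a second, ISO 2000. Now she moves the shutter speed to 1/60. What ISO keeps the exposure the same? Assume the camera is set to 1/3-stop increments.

ISO 20000

Shutter speed: 1/6 → 1/8 → 1/10 → 1/13 → 1/15 → 1/20 → 1/25 → 1/30 → 1/40 → 1/50 → 1/60 — 3 1/3 stops faster (darker).
Need 3 1/3 stops brighter from the ISO: 2000 → 2500 → 3200 → 4000 → 5000 → 6400 → 8000 → 10000 → 12800 → 16000 → 20000.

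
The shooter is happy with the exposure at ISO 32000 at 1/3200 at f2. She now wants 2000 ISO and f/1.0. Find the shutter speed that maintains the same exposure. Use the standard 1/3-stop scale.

ISO: 32000 → 25600 → 20000 → 16000 → 12800 → 10000 → 8000 → 6400 → 5000 → 4000 → 3200 → 2500 → 2000 — 4 stops lower (darker).
Aperture: f/2 → f/1.8 → f/1.6 → f/1.4 → f/1.2 → f/1.1 → f/1.0 — 2 stops larger aperture (brighter).
Net change so far: 2 stops darker. Offset with the shutter speed: 1/3200 → 1/2500 → 1/2000 → 1/1600 → 1/1250 → 1/1000 → 1/800.

1/800s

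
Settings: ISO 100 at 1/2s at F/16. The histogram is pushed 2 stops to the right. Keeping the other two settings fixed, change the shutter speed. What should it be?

Overexposed by 2 stops → need 2 stops darker.
Shutter speed: 1/2 → 1/4 → 1/8.

1/8s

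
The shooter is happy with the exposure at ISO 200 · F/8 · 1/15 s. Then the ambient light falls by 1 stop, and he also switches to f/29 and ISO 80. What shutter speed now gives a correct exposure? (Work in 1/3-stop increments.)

Scene light: 1 stop darker.
Aperture: f/8 → f/9 → f/10 → f/11 → f/13 → f/14 → f/16 → f/18 → f/20 → f/22 → f/25 → f/29 — 3 2/3 stops narrower (darker).
ISO: 200 → 160 → 125 → 100 → 80 — 1 1/3 stops lower (darker).
Net so far: 6 stops darker. Shutter speed: 1/15 → 1/13 → 1/10 → 1/8 → 1/6 → 1/5 → 1/4 → 0.3 → 0.4 → 0.5 → 0.6 → 0.8 → 1 → 1.3 → 1.6 → 2 → 2.5 → 3.2 → 4.

4 s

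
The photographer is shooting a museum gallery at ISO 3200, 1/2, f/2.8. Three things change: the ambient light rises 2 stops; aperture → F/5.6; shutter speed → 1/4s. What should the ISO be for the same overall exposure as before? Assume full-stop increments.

ISO 6400

Scene light: 2 stops brighter.
Aperture: f/2.8 → f/4 → f/5.6 — 2 stops smaller aperture (darker).
Shutter speed: 1/2 → 1/4 — 1 stop shorter (darker).
Net so far: 1 stop darker. ISO: 3200 → 6400.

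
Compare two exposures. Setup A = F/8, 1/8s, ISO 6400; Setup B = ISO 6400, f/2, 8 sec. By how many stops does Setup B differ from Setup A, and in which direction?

Aperture: f/8 → f/5.6 → f/4 → f/2.8 → f/2 — 4 stops wider (brighter).
Shutter speed: 1/8 → 1/4 → 1/2 → 1 → 2 → 4 → 8 — 6 stops slower (brighter).
ISO: unchanged.
Net: +4 +6 = +10 stops.

10 stops brighter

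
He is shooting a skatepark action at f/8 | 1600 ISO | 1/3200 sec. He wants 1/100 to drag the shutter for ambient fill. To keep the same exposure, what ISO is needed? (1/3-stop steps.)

Shutter speed: 1/3200 → 1/2500 → 1/2000 → 1/1600 → 1/1250 → 1/1000 → 1/800 → 1/640 → 1/500 → 1/400 → 1/320 → 1/250 → 1/200 → 1/160 → 1/125 → 1/100 — 5 stops slower (brighter).
Need 5 stops darker from the ISO: 1600 → 1250 → 1000 → 800 → 640 → 500 → 400 → 320 → 250 → 200 → 160 → 125 → 100 → 80 → 64 → 50.

ISO 50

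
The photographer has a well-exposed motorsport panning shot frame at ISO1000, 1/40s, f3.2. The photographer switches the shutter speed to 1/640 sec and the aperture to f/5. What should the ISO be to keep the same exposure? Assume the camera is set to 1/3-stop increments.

Shutter speed: 1/40 → 1/50 → 1/60 → 1/80 → 1/100 → 1/125 → 1/160 → 1/200 → 1/250 → 1/320 → 1/400 → 1/500 → 1/640 — 4 stops faster (darker).
Aperture: f/3.2 → f/3.5 → f/4 → f/4.5 → f/5 — 1 1/3 stops stopped down (darker).
Net change so far: 5 1/3 stops darker. Offset with the ISO: 1000 → 1250 → 1600 → 2000 → 2500 → 3200 → 4000 → 5000 → 6400 → 8000 → 10000 → 12800 → 16000 → 20000 → 25600 → 32000 → 40000.

ISO 40000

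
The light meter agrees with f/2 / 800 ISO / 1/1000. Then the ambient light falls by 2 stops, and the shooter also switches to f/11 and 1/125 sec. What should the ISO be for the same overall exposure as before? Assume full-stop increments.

Scene light: 2 stops darker.
Aperture: f/2 → f/2.8 → f/4 → f/5.6 → f/8 → f/11 — 5 stops stopped down (darker).
Shutter speed: 1/1000 → 1/500 → 1/250 → 1/125 — 3 stops longer (brighter).
Net so far: 4 stops darker. ISO: 800 → 1600 → 3200 → 6400 → 12800.

ISO 12800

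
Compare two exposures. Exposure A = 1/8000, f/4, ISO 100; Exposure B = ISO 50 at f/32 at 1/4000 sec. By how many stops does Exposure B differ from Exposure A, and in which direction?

6 stops darker

Aperture: f/4 → f/5.6 → f/8 → f/11 → f/16 → f/22 → f/32 — 6 stops smaller aperture (darker).
Shutter speed: 1/8000 → 1/4000 — 1 stop longer (brighter).
ISO: 100 → 50 — 1 stop dropped (darker).
Net: −6 +1 −1 = −6 stops.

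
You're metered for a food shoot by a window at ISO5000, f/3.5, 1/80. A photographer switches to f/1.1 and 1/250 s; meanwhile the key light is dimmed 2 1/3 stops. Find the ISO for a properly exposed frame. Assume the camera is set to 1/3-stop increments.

Scene light: 2 1/3 stops darker.
Aperture: f/3.5 → f/3.2 → f/2.8 → f/2.5 → f/2.2 → f/2 → f/1.8 → f/1.6 → f/1.4 → f/1.2 → f/1.1 — 3 1/3 stops larger aperture (brighter).
Shutter speed: 1/80 → 1/100 → 1/125 → 1/160 → 1/200 → 1/250 — 1 2/3 stops faster (darker).
Net so far: 2/3 stop darker. ISO: 5000 → 6400 → 8000.

ISO 8000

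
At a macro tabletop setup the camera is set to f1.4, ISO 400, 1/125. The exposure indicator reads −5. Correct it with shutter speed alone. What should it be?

Underexposed by 5 stops → need 5 stops brighter.
Shutter speed: 1/125 → 1/60 → 1/30 → 1/15 → 1/8 → 1/4.

1/4s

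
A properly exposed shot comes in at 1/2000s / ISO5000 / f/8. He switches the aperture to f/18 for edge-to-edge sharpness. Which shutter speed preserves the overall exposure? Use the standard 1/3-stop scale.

Aperture: f/8 → f/9 → f/10 → f/11 → f/13 → f/14 → f/16 → f/18 — 2 1/3 stops smaller aperture (darker).
Need 2 1/3 stops brighter from the shutter speed: 1/2000 → 1/1600 → 1/1250 → 1/1000 → 1/800 → 1/640 → 1/500 → 1/400.

1/400s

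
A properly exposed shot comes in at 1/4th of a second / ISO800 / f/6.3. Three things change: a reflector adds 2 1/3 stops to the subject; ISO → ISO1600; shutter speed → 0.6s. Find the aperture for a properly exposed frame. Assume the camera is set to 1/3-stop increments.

Scene light: 2 1/3 stops brighter.
ISO: 800 → 1000 → 1250 → 1600 — 1 stop higher (brighter).
Shutter speed: 1/4 → 0.3 → 0.4 → 0.5 → 0.6 — 1 1/3 stops slower (brighter).
Net so far: 4 2/3 stops brighter. Aperture: f/6.3 → f/7.1 → f/8 → f/9 → f/10 → f/11 → f/13 → f/14 → f/16 → f/18 → f/20 → f/22 → f/25 → f/29 → f/32.

f/32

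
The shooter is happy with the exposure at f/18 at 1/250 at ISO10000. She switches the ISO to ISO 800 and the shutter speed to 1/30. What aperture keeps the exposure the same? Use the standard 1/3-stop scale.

f/14

ISO: 10000 → 8000 → 6400 → 5000 → 4000 → 3200 → 2500 → 2000 → 1600 → 1250 → 1000 → 800 — 3 2/3 stops dropped (darker).
Shutter speed: 1/250 → 1/200 → 1/160 → 1/125 → 1/100 → 1/80 → 1/60 → 1/50 → 1/40 → 1/30 — 3 stops longer (brighter).
Net change so far: 2/3 stop darker. Offset with the aperture: f/18 → f/16 → f/14.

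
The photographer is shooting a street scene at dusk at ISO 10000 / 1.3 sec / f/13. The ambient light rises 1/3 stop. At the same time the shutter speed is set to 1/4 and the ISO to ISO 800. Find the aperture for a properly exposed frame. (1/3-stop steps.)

Scene light: 1/3 stop brighter.
Shutter speed: 1.3 → 1 → 0.8 → 0.6 → 0.5 → 0.4 → 0.3 → 1/4 — 2 1/3 stops shorter (darker).
ISO: 10000 → 8000 → 6400 → 5000 → 4000 → 3200 → 2500 → 2000 → 1600 → 1250 → 1000 → 800 — 3 2/3 stops dropped (darker).
Net so far: 5 2/3 stops darker. Aperture: f/13 → f/11 → f/10 → f/9 → f/8 → f/7.1 → f/6.3 → f/5.6 → f/5 → f/4.5 → f/4 → f/3.5 → f/3.2 → f/2.8 → f/2.5 → f/2.2 → f/2 → f/1.8.

f/1.8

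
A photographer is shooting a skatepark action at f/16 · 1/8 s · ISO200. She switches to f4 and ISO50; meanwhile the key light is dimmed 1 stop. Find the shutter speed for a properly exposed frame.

Scene light: 1 stop darker.
Aperture: f/16 → f/11 → f/8 → f/5.6 → f/4 — 4 stops opened up (brighter).
ISO: 200 → 100 → 50 — 2 stops lower (darker).
Net so far: 1 stop brighter. Shutter speed: 1/8 → 1/15.

1/15s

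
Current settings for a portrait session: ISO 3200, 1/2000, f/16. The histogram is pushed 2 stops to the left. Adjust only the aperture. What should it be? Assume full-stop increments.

f/8

Underexposed by 2 stops → need 2 stops brighter.
Aperture: f/16 → f/11 → f/8.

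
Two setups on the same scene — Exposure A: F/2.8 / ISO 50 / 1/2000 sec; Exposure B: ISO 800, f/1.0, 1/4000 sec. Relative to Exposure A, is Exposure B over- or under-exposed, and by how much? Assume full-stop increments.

6 stops brighter

Aperture: f/2.8 → f/2 → f/1.4 → f/1.0 — 3 stops larger aperture (brighter).
Shutter speed: 1/2000 → 1/4000 — 1 stop faster (darker).
ISO: 50 → 100 → 200 → 400 → 800 — 4 stops raised (brighter).
Net: +3 −1 +4 = +6 stops.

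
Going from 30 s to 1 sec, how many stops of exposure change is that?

30 → 15 → 8 → 4 → 2 → 1 — count the steps: 5 stops.

5 stops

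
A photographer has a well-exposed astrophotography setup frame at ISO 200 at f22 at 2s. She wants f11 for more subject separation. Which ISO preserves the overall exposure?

Aperture: f/22 → f/16 → f/11 — 2 stops opened up (brighter).
Need 2 stops darker from the ISO: 200 → 100 → 50.

ISO 50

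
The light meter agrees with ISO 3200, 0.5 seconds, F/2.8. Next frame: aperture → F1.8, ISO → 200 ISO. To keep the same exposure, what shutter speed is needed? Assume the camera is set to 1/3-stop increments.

Aperture: f/2.8 → f/2.5 → f/2.2 → f/2 → f/1.8 — 1 1/3 stops opened up (brighter).
ISO: 3200 → 2500 → 2000 → 1600 → 1250 → 1000 → 800 → 640 → 500 → 400 → 320 → 250 → 200 — 4 stops dropped (darker).
Net change so far: 2 2/3 stops darker. Offset with the shutter speed: 0.5 → 0.6 → 0.8 → 1 → 1.3 → 1.6 → 2 → 2.5 → 3.2.

3.2 s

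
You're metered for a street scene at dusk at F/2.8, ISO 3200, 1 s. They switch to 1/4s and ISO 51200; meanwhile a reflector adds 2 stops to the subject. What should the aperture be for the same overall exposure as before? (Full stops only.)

f/11

Scene light: 2 stops brighter.
Shutter speed: 1 → 1/2 → 1/4 — 2 stops faster (darker).
ISO: 3200 → 6400 → 12800 → 25600 → 51200 — 4 stops raised (brighter).
Net so far: 4 stops brighter. Aperture: f/2.8 → f/4 → f/5.6 → f/8 → f/11.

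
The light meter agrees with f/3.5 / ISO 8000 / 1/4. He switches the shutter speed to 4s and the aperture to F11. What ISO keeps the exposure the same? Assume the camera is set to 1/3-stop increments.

Shutter speed: 1/4 → 0.3 → 0.4 → 0.5 → 0.6 → 0.8 → 1 → 1.3 → 1.6 → 2 → 2.5 → 3.2 → 4 — 4 stops longer (brighter).
Aperture: f/3.5 → f/4 → f/4.5 → f/5 → f/5.6 → f/6.3 → f/7.1 → f/8 → f/9 → f/10 → f/11 — 3 1/3 stops smaller aperture (darker).
Net change so far: 2/3 stop brighter. Offset with the ISO: 8000 → 6400 → 5000.

ISO 5000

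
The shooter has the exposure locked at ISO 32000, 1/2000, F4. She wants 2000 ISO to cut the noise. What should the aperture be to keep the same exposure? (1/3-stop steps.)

f/1.0

ISO: 32000 → 25600 → 20000 → 16000 → 12800 → 10000 → 8000 → 6400 → 5000 → 4000 → 3200 → 2500 → 2000 — 4 stops lower (darker).
Need 4 stops brighter from the aperture: f/4 → f/3.5 → f/3.2 → f/2.8 → f/2.5 → f/2.2 → f/2 → f/1.8 → f/1.6 → f/1.4 → f/1.2 → f/1.1 → f/1.0.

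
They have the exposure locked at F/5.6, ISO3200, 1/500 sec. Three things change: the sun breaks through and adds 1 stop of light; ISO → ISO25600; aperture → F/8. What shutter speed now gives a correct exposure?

Scene light: 1 stop brighter.
ISO: 3200 → 6400 → 12800 → 25600 — 3 stops higher (brighter).
Aperture: f/5.6 → f/8 — 1 stop stopped down (darker).
Net so far: 3 stops brighter. Shutter speed: 1/500 → 1/1000 → 1/2000 → 1/4000.

1/4000s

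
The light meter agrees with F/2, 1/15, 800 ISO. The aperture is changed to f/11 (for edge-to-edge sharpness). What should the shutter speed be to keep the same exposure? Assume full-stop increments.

2 s

Aperture: f/2 → f/2.8 → f/4 → f/5.6 → f/8 → f/11 — 5 stops stopped down (darker).
Need 5 stops brighter from the shutter speed: 1/15 → 1/8 → 1/4 → 1/2 → 1 → 2.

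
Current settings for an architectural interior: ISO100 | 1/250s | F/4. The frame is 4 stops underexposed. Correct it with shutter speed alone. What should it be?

Underexposed by 4 stops → need 4 stops brighter.
Shutter speed: 1/250 → 1/125 → 1/60 → 1/30 → 1/15.

1/15s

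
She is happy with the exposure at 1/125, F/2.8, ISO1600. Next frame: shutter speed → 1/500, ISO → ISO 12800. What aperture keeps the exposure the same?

Shutter speed: 1/125 → 1/250 → 1/500 — 2 stops faster (darker).
ISO: 1600 → 3200 → 6400 → 12800 — 3 stops higher (brighter).
Net change so far: 1 stop brighter. Offset with the aperture: f/2.8 → f/4.

f/4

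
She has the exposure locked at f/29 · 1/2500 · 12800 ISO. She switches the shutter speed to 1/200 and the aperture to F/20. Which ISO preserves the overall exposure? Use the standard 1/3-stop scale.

ISO 500

Shutter speed: 1/2500 → 1/2000 → 1/1600 → 1/1250 → 1/1000 → 1/800 → 1/640 → 1/500 → 1/400 → 1/320 → 1/250 → 1/200 — 3 2/3 stops longer (brighter).
Aperture: f/29 → f/25 → f/22 → f/20 — 1 stop wider (brighter).
Net change so far: 4 2/3 stops brighter. Offset with the ISO: 12800 → 10000 → 8000 → 6400 → 5000 → 4000 → 3200 → 2500 → 2000 → 1600 → 1250 → 1000 → 800 → 640 → 500.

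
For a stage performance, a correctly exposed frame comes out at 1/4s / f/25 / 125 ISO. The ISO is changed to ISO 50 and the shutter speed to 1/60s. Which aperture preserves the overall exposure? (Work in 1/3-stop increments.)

f/4

ISO: 125 → 100 → 80 → 64 → 50 — 1 1/3 stops lower (darker).
Shutter speed: 1/4 → 1/5 → 1/6 → 1/8 → 1/10 → 1/13 → 1/15 → 1/20 → 1/25 → 1/30 → 1/40 → 1/50 → 1/60 — 4 stops shorter (darker).
Net change so far: 5 1/3 stops darker. Offset with the aperture: f/25 → f/22 → f/20 → f/18 → f/16 → f/14 → f/13 → f/11 → f/10 → f/9 → f/8 → f/7.1 → f/6.3 → f/5.6 → f/5 → f/4.5 → f/4.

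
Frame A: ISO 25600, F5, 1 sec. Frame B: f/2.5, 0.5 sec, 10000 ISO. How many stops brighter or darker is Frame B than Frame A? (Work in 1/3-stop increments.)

1/3 stop darker

Aperture: f/5 → f/4.5 → f/4 → f/3.5 → f/3.2 → f/2.8 → f/2.5 — 2 stops wider (brighter).
Shutter speed: 1 → 0.8 → 0.6 → 0.5 — 1 stop faster (darker).
ISO: 25600 → 20000 → 16000 → 12800 → 10000 — 1 1/3 stops dropped (darker).
Net: +2 −1 −1 1/3 = −1/3 stops.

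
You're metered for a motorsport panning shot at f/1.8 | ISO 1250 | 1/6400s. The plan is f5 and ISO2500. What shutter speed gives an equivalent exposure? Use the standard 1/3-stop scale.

Aperture: f/1.8 → f/2 → f/2.2 → f/2.5 → f/2.8 → f/3.2 → f/3.5 → f/4 → f/4.5 → f/5 — 3 stops smaller aperture (darker).
ISO: 1250 → 1600 → 2000 → 2500 — 1 stop higher (brighter).
Net change so far: 2 stops darker. Offset with the shutter speed: 1/6400 → 1/5000 → 1/4000 → 1/3200 → 1/2500 → 1/2000 → 1/1600.

1/1600s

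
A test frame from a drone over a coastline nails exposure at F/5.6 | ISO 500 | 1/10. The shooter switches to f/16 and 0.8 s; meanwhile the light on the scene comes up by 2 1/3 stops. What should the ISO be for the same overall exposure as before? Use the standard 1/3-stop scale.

ISO 100

Scene light: 2 1/3 stops brighter.
Aperture: f/5.6 → f/6.3 → f/7.1 → f/8 → f/9 → f/10 → f/11 → f/13 → f/14 → f/16 — 3 stops stopped down (darker).
Shutter speed: 1/10 → 1/8 → 1/6 → 1/5 → 1/4 → 0.3 → 0.4 → 0.5 → 0.6 → 0.8 — 3 stops slower (brighter).
Net so far: 2 1/3 stops brighter. ISO: 500 → 400 → 320 → 250 → 200 → 160 → 125 → 100.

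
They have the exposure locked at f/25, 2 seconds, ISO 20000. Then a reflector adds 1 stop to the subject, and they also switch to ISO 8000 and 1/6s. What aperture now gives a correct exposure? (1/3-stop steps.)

f/6.3

Scene light: 1 stop brighter.
ISO: 20000 → 16000 → 12800 → 10000 → 8000 — 1 1/3 stops dropped (darker).
Shutter speed: 2 → 1.6 → 1.3 → 1 → 0.8 → 0.6 → 0.5 → 0.4 → 0.3 → 1/4 → 1/5 → 1/6 — 3 2/3 stops shorter (darker).
Net so far: 4 stops darker. Aperture: f/25 → f/22 → f/20 → f/18 → f/16 → f/14 → f/13 → f/11 → f/10 → f/9 → f/8 → f/7.1 → f/6.3.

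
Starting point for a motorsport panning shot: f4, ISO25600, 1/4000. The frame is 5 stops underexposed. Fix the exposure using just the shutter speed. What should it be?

1/125s

Underexposed by 5 stops → need 5 stops brighter.
Shutter speed: 1/4000 → 1/2000 → 1/1000 → 1/500 → 1/250 → 1/125.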